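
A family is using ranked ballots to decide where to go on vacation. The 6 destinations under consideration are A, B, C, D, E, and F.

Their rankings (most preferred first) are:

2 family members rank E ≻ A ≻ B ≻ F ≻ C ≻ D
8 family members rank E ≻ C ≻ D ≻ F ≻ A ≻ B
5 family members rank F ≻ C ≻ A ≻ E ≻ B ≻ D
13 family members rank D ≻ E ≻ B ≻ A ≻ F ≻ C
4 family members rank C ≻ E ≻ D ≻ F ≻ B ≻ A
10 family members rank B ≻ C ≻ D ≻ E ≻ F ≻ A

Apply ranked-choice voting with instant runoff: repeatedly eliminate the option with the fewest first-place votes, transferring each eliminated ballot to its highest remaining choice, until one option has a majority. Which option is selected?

Round 1: D 13, B 10, E 10, F 5, C 4, A 0. A has the fewest and is eliminated.
Round 2: D 13, B 10, E 10, F 5, C 4. C has the fewest and is eliminated.
Round 3: E 14, D 13, B 10, F 5. F has the fewest and is eliminated.
Round 4: E 19, D 13, B 10. B has the fewest and is eliminated.
Round 5: D 23, E 19. D has a majority.

D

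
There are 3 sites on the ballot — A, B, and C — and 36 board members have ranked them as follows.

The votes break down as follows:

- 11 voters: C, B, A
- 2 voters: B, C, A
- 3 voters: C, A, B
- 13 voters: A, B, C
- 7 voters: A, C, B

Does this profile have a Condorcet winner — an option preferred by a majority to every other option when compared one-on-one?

Yes

Head-to-head results (36 voters total):
A vs B: A wins 23–13.
A vs C: A wins 20–16.
B vs C: C wins 21–15.
A beats each rival — B (23–13), C (20–16) — so A is the Condorcet winner.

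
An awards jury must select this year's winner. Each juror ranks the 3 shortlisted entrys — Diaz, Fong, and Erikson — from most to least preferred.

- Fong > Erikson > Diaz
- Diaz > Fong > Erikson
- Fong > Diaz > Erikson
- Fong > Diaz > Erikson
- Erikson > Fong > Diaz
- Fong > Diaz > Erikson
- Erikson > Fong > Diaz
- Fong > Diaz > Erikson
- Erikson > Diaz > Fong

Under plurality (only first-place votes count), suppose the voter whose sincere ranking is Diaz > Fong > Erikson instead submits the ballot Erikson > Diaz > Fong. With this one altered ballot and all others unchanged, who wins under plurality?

Fong

First-place totals with the altered ballot: Diaz 0, Fong 5, Erikson 4.
The winner is unchanged: still Fong.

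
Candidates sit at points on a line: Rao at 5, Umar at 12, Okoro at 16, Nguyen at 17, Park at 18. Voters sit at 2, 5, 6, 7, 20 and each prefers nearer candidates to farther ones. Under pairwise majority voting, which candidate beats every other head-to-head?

Rao

With single-peaked preferences on a line, the Condorcet winner is the candidate closest to the median voter.
The median voter (position 6) is closest to Rao at 5.
Check: Rao vs Park — voters closer to Rao: 4 of 5.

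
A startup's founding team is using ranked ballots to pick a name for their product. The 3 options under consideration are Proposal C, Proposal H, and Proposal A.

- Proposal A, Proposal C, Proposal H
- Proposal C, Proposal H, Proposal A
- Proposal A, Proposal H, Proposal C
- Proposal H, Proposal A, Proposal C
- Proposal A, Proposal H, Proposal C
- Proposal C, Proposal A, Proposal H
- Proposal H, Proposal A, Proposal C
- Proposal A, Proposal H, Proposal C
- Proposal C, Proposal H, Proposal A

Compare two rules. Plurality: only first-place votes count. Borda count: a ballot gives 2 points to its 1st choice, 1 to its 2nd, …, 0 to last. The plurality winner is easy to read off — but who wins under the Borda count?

Plurality first-place counts: Proposal C 3, Proposal H 2, Proposal A 4 → Proposal A.
Borda totals: Proposal C 7, Proposal H 9, Proposal A 11 → Proposal A.

Proposal A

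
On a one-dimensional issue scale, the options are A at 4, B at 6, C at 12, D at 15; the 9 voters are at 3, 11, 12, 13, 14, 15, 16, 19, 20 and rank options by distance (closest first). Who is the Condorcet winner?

With single-peaked preferences on a line, the Condorcet winner is the candidate closest to the median voter.
The median voter (position 14) is closest to D at 15.
Check: D vs B — voters closer to D: 8 of 9.

D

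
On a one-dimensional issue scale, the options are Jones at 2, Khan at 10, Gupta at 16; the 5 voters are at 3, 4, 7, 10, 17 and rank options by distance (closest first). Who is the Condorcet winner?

With single-peaked preferences on a line, the Condorcet winner is the candidate closest to the median voter.
The median voter (position 7) is closest to Khan at 10.
Check: Khan vs Jones — voters closer to Khan: 3 of 5.

Khan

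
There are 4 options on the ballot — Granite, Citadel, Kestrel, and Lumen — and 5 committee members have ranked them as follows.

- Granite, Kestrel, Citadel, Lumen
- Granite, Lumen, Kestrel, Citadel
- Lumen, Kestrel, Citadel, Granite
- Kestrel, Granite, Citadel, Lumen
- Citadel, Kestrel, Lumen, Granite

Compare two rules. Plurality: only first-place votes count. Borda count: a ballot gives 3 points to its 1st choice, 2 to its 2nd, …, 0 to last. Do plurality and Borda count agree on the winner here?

No

Plurality first-place counts: Granite 2, Citadel 1, Kestrel 1, Lumen 1 → Granite.
Borda totals: Granite 8, Citadel 6, Kestrel 10, Lumen 6 → Kestrel.
The two rules disagree: plurality picks Granite, Borda picks Kestrel.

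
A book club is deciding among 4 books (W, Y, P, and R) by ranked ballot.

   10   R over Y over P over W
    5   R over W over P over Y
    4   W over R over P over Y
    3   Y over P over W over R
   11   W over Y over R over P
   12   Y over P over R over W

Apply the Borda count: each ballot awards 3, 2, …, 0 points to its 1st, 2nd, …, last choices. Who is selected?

Y

Borda scores:
  W: 10·0 + 5·2 + 4·3 + 3·1 + 11·3 + 12·0 = 58
  Y: 10·2 + 5·0 + 4·0 + 3·3 + 11·2 + 12·3 = 87
  P: 10·1 + 5·1 + 4·1 + 3·2 + 11·0 + 12·2 = 49
  R: 10·3 + 5·3 + 4·2 + 3·0 + 11·1 + 12·1 = 76
Y has the highest total.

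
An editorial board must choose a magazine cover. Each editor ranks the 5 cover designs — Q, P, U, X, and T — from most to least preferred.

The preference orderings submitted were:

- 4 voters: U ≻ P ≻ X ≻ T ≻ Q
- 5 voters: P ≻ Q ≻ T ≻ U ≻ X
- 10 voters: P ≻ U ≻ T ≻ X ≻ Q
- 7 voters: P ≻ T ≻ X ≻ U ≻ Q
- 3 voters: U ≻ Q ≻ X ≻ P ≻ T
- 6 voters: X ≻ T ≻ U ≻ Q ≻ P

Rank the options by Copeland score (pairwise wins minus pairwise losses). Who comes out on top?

Pairwise results:
  Q vs P: P wins 26–9.
  Q vs U: U wins 30–5.
  Q vs X: X wins 27–8.
  Q vs T: T wins 27–8.
  P vs U: P wins 22–13.
  P vs X: P wins 26–9.
  P vs T: P wins 29–6.
  U vs X: U wins 22–13.
  U vs T: T wins 18–17.
  X vs T: T wins 22–13.
Copeland scores (wins − losses):
  Q: 0 − 4 = -4
  P: 4 − 0 = 4
  U: 2 − 2 = 0
  X: 1 − 3 = -2
  T: 3 − 1 = 2
P has the best Copeland score.

P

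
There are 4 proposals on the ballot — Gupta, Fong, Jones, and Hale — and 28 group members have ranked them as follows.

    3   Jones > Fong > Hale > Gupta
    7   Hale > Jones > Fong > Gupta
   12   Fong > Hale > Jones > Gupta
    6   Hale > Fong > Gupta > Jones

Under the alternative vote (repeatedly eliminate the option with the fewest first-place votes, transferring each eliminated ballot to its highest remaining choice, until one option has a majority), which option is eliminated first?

Round 1: Hale 13, Fong 12, Jones 3, Gupta 0. Gupta has the fewest and is eliminated.
Round 2: Hale 13, Fong 12, Jones 3. Jones has the fewest and is eliminated.
Round 3: Fong 15, Hale 13. Fong has a majority.

Gupta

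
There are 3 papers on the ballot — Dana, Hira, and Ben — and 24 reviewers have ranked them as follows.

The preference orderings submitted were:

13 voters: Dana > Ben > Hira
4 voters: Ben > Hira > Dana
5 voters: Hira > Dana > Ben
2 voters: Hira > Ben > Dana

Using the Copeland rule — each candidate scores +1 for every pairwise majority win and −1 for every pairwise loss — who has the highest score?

Pairwise results:
  Dana vs Hira: Dana wins 13–11.
  Dana vs Ben: Dana wins 18–6.
  Hira vs Ben: Ben wins 17–7.
Copeland scores (wins − losses):
  Dana: 2 − 0 = 2
  Hira: 0 − 2 = -2
  Ben: 1 − 1 = 0
Dana has the best Copeland score.

Dana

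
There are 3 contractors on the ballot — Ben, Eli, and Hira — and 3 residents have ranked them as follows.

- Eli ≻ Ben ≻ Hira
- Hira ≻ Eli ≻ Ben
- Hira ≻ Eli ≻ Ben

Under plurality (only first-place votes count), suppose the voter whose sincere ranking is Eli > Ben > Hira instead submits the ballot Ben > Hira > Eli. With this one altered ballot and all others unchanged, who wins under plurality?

Hira

First-place totals with the altered ballot: Ben 1, Eli 0, Hira 2.
The winner is unchanged: still Hira.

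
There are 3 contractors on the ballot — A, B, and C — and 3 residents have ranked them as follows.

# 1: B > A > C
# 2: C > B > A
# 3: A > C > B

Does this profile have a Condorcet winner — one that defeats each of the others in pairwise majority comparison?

No

Head-to-head results (3 voters total):
A vs B: B wins 2–1.
A vs C: A wins 2–1.
B vs C: C wins 2–1.
No candidate beats all others: A beats C beats B beats A, a majority cycle.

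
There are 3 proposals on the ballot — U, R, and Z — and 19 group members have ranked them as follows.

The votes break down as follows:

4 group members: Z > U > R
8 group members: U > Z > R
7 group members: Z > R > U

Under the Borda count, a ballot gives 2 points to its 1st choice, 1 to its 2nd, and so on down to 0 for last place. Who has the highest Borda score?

Borda scores:
  U: 4·1 + 8·2 + 7·0 = 20
  R: 4·0 + 8·0 + 7·1 = 7
  Z: 4·2 + 8·1 + 7·2 = 30
Z has the highest total.

Z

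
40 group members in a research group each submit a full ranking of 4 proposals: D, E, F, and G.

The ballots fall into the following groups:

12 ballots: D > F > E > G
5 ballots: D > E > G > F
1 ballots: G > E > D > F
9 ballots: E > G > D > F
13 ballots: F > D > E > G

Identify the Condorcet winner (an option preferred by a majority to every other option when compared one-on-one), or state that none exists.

Head-to-head results (40 voters total):
D vs E: D wins 30–10.
D vs F: D wins 27–13.
D vs G: D wins 30–10.
E vs F: F wins 25–15.
E vs G: E wins 39–1.
F vs G: F wins 25–15.
D beats each rival — E (30–10), F (27–13), G (30–10) — so D is the Condorcet winner.

D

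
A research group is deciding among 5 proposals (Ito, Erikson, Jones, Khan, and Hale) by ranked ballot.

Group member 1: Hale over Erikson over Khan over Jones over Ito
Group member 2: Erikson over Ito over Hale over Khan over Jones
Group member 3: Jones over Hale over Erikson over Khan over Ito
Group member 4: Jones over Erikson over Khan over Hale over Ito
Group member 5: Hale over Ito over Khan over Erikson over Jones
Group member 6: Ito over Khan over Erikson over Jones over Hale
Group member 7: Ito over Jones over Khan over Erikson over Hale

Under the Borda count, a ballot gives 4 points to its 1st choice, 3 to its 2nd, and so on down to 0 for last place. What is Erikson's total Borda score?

16

Borda scores:
  Ito: 0 + 3 + 0 + 0 + 3 + 4 + 4 = 14
  Erikson: 3 + 4 + 2 + 3 + 1 + 2 + 1 = 16
  Jones: 1 + 0 + 4 + 4 + 0 + 1 + 3 = 13
  Khan: 2 + 1 + 1 + 2 + 2 + 3 + 2 = 13
  Hale: 4 + 2 + 3 + 1 + 4 + 0 + 0 = 14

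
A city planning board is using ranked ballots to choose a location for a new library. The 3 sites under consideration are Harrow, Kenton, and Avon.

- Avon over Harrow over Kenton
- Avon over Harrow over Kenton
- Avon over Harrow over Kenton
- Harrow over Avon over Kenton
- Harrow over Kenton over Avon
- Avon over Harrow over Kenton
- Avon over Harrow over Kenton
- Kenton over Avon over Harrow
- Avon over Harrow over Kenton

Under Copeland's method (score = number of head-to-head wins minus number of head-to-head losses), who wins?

Avon

Pairwise results:
  Harrow vs Kenton: Harrow wins 8–1.
  Harrow vs Avon: Avon wins 7–2.
  Kenton vs Avon: Avon wins 7–2.
Copeland scores (wins − losses):
  Harrow: 1 − 1 = 0
  Kenton: 0 − 2 = -2
  Avon: 2 − 0 = 2
Avon has the best Copeland score.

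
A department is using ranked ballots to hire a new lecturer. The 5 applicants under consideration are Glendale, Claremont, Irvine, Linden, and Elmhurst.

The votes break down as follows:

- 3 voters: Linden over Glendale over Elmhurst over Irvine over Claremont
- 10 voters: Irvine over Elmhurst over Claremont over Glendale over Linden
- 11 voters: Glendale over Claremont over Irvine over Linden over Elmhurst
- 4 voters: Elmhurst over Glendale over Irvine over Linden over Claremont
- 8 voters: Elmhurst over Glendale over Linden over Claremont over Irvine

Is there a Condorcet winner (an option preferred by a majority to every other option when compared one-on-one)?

Head-to-head results (36 voters total):
Glendale vs Claremont: Glendale wins 26–10.
Glendale vs Irvine: Glendale wins 26–10.
Glendale vs Linden: Glendale wins 33–3.
Glendale vs Elmhurst: Elmhurst wins 22–14.
Claremont vs Irvine: Claremont wins 19–17.
Claremont vs Linden: Claremont wins 21–15.
Claremont vs Elmhurst: Elmhurst wins 25–11.
Irvine vs Linden: Irvine wins 25–11.
Irvine vs Elmhurst: Irvine wins 21–15.
Linden vs Elmhurst: Elmhurst wins 22–14.
No candidate beats all others: Glendale beats Irvine beats Elmhurst beats Glendale, a majority cycle.

No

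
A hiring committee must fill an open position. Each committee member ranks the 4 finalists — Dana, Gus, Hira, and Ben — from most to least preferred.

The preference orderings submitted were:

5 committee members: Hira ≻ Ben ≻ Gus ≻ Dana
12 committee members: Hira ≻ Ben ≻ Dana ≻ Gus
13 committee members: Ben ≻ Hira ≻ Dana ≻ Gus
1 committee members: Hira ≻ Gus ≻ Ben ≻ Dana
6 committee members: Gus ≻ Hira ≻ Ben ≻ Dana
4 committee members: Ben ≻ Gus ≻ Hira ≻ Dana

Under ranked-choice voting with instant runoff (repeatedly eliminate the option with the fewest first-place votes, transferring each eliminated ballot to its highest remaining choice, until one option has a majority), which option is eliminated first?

Round 1: Hira 18, Ben 17, Gus 6, Dana 0. Dana has the fewest and is eliminated.
Round 2: Hira 18, Ben 17, Gus 6. Gus has the fewest and is eliminated.
Round 3: Hira 24, Ben 17. Hira has a majority.

Dana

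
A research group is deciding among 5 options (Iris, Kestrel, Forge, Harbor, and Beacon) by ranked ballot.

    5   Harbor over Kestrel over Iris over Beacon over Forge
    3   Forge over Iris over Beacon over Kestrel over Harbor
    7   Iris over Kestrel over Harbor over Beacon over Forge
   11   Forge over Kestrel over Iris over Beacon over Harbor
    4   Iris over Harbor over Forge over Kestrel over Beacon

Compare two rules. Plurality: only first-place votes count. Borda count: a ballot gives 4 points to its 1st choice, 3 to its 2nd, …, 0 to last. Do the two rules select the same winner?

Plurality first-place counts: Iris 11, Kestrel 0, Forge 14, Harbor 5, Beacon 0 → Forge.
Borda totals: Iris 85, Kestrel 76, Forge 64, Harbor 46, Beacon 29 → Iris.
The two rules disagree: plurality picks Forge, Borda picks Iris.

No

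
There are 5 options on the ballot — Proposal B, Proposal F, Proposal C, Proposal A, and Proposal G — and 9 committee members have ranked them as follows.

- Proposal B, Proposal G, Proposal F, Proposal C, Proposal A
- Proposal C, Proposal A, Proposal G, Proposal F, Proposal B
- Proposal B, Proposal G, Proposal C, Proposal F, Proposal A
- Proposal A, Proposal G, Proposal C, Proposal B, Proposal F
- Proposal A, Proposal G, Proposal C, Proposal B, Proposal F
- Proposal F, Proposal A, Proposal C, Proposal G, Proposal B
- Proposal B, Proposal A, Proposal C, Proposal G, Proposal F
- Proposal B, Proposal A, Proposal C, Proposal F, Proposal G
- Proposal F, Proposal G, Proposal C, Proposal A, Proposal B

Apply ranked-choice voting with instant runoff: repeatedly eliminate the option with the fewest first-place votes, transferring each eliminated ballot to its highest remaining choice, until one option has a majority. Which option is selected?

Round 1: Proposal B 4, Proposal F 2, Proposal A 2, Proposal C 1, Proposal G 0. Proposal G has the fewest and is eliminated.
Round 2: Proposal B 4, Proposal F 2, Proposal A 2, Proposal C 1. Proposal C has the fewest and is eliminated.
Round 3: Proposal B 4, Proposal A 3, Proposal F 2. Proposal F has the fewest and is eliminated.
Round 4: Proposal A 5, Proposal B 4. Proposal A has a majority.

Proposal A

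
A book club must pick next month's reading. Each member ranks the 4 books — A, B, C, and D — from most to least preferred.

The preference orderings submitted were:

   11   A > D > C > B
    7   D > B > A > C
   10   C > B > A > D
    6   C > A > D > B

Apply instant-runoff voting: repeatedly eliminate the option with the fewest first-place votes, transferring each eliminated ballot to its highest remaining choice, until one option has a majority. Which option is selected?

A

Round 1: C 16, A 11, D 7, B 0. B has the fewest and is eliminated.
Round 2: C 16, A 11, D 7. D has the fewest and is eliminated.
Round 3: A 18, C 16. A has a majority.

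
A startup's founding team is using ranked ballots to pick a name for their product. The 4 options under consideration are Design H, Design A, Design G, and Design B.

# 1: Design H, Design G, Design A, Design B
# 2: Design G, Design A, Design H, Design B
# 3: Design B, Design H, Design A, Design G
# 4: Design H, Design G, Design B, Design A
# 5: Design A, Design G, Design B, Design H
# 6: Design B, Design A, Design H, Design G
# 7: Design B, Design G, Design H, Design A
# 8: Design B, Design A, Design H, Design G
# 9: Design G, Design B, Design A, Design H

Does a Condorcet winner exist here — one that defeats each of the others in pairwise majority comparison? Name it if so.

Head-to-head results (9 voters total):
Design H vs Design A: Design A wins 5–4.
Design H vs Design G: Design H wins 5–4.
Design H vs Design B: Design B wins 6–3.
Design A vs Design G: Design G wins 5–4.
Design A vs Design B: Design B wins 6–3.
Design G vs Design B: Design G wins 5–4.
No candidate beats all others: Design H beats Design G beats Design A beats Design H, a majority cycle.

There is no Condorcet winner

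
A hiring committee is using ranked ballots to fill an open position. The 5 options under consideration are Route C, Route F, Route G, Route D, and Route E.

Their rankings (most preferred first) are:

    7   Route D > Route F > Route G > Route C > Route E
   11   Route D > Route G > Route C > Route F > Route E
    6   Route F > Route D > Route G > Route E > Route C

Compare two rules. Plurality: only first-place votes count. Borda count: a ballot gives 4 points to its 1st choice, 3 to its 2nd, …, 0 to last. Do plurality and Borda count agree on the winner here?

Yes

Plurality first-place counts: Route C 0, Route F 6, Route G 0, Route D 18, Route E 0 → Route D.
Borda totals: Route C 29, Route F 56, Route G 59, Route D 90, Route E 6 → Route D.
The two rules agree on Route D.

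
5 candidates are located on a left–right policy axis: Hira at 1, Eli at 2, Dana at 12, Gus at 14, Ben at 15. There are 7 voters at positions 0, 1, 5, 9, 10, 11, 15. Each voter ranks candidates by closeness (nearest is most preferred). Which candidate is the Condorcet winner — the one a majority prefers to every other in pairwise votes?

With single-peaked preferences on a line, the Condorcet winner is the candidate closest to the median voter.
The median voter (position 9) is closest to Dana at 12.
Check: Dana vs Hira — voters closer to Dana: 4 of 7.

Dana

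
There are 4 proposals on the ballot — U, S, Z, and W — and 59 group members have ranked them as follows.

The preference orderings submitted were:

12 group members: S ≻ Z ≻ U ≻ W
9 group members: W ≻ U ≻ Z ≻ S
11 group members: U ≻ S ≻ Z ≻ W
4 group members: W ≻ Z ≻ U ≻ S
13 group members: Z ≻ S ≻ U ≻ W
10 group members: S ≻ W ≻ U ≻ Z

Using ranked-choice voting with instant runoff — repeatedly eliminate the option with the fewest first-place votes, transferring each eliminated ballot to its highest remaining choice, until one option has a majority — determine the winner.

Round 1: S 22, Z 13, W 13, U 11. U has the fewest and is eliminated.
Round 2: S 33, Z 13, W 13. S has a majority.

S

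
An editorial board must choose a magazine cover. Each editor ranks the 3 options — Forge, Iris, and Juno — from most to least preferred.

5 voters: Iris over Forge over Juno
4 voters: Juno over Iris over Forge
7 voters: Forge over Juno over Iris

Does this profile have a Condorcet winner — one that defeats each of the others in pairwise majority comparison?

Head-to-head results (16 voters total):
Forge vs Iris: Iris wins 9–7.
Forge vs Juno: Forge wins 12–4.
Iris vs Juno: Juno wins 11–5.
No candidate beats all others: Forge beats Juno beats Iris beats Forge, a majority cycle.

No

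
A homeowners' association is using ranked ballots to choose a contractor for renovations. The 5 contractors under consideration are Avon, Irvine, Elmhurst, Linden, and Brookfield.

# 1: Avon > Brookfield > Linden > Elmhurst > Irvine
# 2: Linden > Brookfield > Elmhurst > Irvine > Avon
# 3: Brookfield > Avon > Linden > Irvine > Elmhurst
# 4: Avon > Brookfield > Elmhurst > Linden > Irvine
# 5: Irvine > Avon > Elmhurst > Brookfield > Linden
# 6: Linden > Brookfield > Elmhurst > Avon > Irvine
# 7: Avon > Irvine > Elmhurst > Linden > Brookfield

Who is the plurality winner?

First-place vote totals:
  Avon: 3
  Irvine: 1
  Elmhurst: 0
  Linden: 2
  Brookfield: 1
Avon has the most first-place votes.

Avon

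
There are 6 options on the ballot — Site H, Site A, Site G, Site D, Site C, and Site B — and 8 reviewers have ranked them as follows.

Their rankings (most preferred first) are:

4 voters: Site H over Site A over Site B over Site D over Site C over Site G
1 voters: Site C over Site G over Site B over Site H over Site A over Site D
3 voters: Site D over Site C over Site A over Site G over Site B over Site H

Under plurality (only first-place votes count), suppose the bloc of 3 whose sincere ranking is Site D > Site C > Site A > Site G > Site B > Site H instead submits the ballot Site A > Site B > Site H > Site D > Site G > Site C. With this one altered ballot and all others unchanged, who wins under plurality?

First-place totals with the altered ballot: Site H 4, Site A 3, Site G 0, Site D 0, Site C 1, Site B 0.
The winner is unchanged: still Site H.

Site H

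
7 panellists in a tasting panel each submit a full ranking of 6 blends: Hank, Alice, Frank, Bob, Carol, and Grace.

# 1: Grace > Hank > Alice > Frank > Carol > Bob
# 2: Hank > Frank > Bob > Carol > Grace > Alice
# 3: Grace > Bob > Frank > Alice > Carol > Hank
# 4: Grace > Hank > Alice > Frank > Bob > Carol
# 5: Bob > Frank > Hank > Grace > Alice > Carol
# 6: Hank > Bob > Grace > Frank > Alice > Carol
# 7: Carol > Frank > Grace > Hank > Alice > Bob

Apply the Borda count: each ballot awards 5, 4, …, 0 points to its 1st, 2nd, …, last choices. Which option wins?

Grace

Borda scores:
  Hank: 4 + 5 + 0 + 4 + 3 + 5 + 2 = 23
  Alice: 3 + 0 + 2 + 3 + 1 + 1 + 1 = 11
  Frank: 2 + 4 + 3 + 2 + 4 + 2 + 4 = 21
  Bob: 0 + 3 + 4 + 1 + 5 + 4 + 0 = 17
  Carol: 1 + 2 + 1 + 0 + 0 + 0 + 5 = 9
  Grace: 5 + 1 + 5 + 5 + 2 + 3 + 3 = 24
Grace has the highest total.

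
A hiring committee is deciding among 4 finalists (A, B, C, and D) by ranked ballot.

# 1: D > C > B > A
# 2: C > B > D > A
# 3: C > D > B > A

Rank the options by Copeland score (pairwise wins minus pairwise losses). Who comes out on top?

C

Pairwise results:
  A vs B: B wins 3–0.
  A vs C: C wins 3–0.
  A vs D: D wins 3–0.
  B vs C: C wins 3–0.
  B vs D: D wins 2–1.
  C vs D: C wins 2–1.
Copeland scores (wins − losses):
  A: 0 − 3 = -3
  B: 1 − 2 = -1
  C: 3 − 0 = 3
  D: 2 − 1 = 1
C has the best Copeland score.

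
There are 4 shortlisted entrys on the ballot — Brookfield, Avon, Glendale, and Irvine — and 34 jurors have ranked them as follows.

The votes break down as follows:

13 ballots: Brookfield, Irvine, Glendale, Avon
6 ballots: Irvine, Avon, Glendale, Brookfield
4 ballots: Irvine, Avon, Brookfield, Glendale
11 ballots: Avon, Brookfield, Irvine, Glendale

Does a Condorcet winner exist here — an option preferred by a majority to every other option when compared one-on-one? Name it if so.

Head-to-head results (34 voters total):
Brookfield vs Avon: Avon wins 21–13.
Brookfield vs Glendale: Brookfield wins 28–6.
Brookfield vs Irvine: Brookfield wins 24–10.
Avon vs Glendale: Avon wins 21–13.
Avon vs Irvine: Irvine wins 23–11.
Glendale vs Irvine: Irvine wins 34–0.
No candidate beats all others: Brookfield beats Irvine beats Avon beats Brookfield, a majority cycle.

None — there is no Condorcet winner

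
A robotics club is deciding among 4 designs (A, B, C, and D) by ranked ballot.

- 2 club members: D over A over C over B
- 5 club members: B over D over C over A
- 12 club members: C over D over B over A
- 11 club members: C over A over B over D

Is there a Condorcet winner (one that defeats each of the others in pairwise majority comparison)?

Head-to-head results (30 voters total):
A vs B: B wins 17–13.
A vs C: C wins 28–2.
A vs D: D wins 19–11.
B vs C: C wins 25–5.
B vs D: B wins 16–14.
C vs D: C wins 23–7.
C beats each rival — A (28–2), B (25–5), D (23–7) — so C is the Condorcet winner.

Yes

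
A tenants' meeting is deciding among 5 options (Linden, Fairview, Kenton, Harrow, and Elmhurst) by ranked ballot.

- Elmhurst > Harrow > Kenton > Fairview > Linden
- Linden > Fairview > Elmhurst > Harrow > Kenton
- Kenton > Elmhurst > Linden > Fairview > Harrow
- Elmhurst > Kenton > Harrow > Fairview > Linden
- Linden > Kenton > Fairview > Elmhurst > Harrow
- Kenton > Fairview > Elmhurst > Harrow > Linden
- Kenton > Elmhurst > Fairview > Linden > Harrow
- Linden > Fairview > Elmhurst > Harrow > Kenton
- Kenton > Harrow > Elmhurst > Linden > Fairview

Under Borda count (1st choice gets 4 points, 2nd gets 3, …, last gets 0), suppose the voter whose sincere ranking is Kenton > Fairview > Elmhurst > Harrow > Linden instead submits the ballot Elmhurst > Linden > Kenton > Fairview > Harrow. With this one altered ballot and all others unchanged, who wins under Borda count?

Elmhurst

Borda totals with the altered ballot: Linden 19, Fairview 14, Kenton 22, Harrow 10, Elmhurst 25.
The switch changes the winner from Kenton to Elmhurst.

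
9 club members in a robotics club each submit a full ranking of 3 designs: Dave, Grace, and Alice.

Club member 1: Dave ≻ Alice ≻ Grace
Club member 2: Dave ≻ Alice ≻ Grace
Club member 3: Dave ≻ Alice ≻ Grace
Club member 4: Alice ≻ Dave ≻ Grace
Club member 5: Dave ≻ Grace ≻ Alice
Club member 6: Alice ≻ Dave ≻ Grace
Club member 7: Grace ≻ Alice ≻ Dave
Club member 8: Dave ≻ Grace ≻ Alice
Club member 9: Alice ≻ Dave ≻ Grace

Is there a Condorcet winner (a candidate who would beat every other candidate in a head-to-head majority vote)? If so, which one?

Head-to-head results (9 voters total):
Dave vs Grace: Dave wins 8–1.
Dave vs Alice: Dave wins 5–4.
Grace vs Alice: Alice wins 6–3.
Dave beats each rival — Grace (8–1), Alice (5–4) — so Dave is the Condorcet winner.

Dave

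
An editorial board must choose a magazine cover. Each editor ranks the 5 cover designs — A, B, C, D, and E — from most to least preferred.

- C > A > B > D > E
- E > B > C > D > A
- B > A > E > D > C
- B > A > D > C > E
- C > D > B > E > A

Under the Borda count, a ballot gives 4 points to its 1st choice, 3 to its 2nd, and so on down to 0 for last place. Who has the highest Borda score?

Borda scores:
  A: 3 + 0 + 3 + 3 + 0 = 9
  B: 2 + 3 + 4 + 4 + 2 = 15
  C: 4 + 2 + 0 + 1 + 4 = 11
  D: 1 + 1 + 1 + 2 + 3 = 8
  E: 0 + 4 + 2 + 0 + 1 = 7
B has the highest total.

B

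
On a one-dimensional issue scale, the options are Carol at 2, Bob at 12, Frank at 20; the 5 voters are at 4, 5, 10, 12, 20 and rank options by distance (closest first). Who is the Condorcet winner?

Bob

With single-peaked preferences on a line, the Condorcet winner is the candidate closest to the median voter.
The median voter (position 10) is closest to Bob at 12.
Check: Bob vs Carol — voters closer to Bob: 3 of 5.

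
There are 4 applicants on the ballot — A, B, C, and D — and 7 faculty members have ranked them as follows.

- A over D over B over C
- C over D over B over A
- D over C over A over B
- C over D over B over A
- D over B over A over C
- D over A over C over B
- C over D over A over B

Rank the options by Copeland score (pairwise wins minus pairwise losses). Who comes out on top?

D

Pairwise results:
  A vs B: A wins 4–3.
  A vs C: C wins 4–3.
  A vs D: D wins 6–1.
  B vs C: C wins 5–2.
  B vs D: D wins 7–0.
  C vs D: D wins 4–3.
Copeland scores (wins − losses):
  A: 1 − 2 = -1
  B: 0 − 3 = -3
  C: 2 − 1 = 1
  D: 3 − 0 = 3
D has the best Copeland score.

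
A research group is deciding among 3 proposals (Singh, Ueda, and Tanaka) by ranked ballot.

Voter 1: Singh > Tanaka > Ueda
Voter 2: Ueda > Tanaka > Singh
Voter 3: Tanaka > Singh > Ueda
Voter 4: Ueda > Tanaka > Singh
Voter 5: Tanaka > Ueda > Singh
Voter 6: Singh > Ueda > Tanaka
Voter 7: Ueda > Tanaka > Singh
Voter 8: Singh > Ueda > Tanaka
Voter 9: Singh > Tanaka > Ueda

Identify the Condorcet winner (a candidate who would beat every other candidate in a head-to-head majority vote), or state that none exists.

Head-to-head results (9 voters total):
Singh vs Ueda: Singh wins 5–4.
Singh vs Tanaka: Tanaka wins 5–4.
Ueda vs Tanaka: Ueda wins 5–4.
No candidate beats all others: Singh beats Ueda beats Tanaka beats Singh, a majority cycle.

None — there is no Condorcet winner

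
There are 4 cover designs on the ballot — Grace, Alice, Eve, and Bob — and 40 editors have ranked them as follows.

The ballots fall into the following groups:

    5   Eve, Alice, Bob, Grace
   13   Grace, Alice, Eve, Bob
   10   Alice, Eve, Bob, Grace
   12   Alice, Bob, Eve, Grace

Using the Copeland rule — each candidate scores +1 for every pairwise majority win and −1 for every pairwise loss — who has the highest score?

Alice

Pairwise results:
  Grace vs Alice: Alice wins 27–13.
  Grace vs Eve: Eve wins 27–13.
  Grace vs Bob: Bob wins 27–13.
  Alice vs Eve: Alice wins 35–5.
  Alice vs Bob: Alice wins 40–0.
  Eve vs Bob: Eve wins 28–12.
Copeland scores (wins − losses):
  Grace: 0 − 3 = -3
  Alice: 3 − 0 = 3
  Eve: 2 − 1 = 1
  Bob: 1 − 2 = -1
Alice has the best Copeland score.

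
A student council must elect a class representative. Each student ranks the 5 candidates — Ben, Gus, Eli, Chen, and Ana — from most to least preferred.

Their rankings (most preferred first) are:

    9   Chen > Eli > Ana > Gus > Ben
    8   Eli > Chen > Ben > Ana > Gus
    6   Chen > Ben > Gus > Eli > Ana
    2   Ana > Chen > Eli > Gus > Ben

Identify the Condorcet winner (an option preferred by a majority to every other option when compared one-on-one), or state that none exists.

Chen

Head-to-head results (25 voters total):
Ben vs Gus: Ben wins 14–11.
Ben vs Eli: Eli wins 19–6.
Ben vs Chen: Chen wins 25–0.
Ben vs Ana: Ben wins 14–11.
Gus vs Eli: Eli wins 19–6.
Gus vs Chen: Chen wins 25–0.
Gus vs Ana: Ana wins 19–6.
Eli vs Chen: Chen wins 17–8.
Eli vs Ana: Eli wins 23–2.
Chen vs Ana: Chen wins 23–2.
Chen beats each rival — Ben (25–0), Gus (25–0), Eli (17–8), Ana (23–2) — so Chen is the Condorcet winner.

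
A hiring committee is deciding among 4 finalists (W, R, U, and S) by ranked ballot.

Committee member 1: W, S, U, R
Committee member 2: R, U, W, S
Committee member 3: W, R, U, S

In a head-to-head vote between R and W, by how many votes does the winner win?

1

Ballots ranking R above W: 1.
Ballots ranking W above R: 2.
W wins 2–1, a margin of 1.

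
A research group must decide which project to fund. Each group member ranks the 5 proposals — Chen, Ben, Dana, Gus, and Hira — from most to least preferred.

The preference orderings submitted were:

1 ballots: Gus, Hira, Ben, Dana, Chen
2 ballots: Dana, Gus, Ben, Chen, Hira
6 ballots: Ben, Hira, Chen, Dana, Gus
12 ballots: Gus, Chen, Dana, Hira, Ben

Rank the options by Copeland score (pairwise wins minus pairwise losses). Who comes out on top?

Pairwise results:
  Chen vs Ben: Chen wins 12–9.
  Chen vs Dana: Chen wins 18–3.
  Chen vs Gus: Gus wins 15–6.
  Chen vs Hira: Chen wins 14–7.
  Ben vs Dana: Dana wins 14–7.
  Ben vs Gus: Gus wins 15–6.
  Ben vs Hira: Hira wins 13–8.
  Dana vs Gus: Gus wins 13–8.
  Dana vs Hira: Dana wins 14–7.
  Gus vs Hira: Gus wins 15–6.
Copeland scores (wins − losses):
  Chen: 3 − 1 = 2
  Ben: 0 − 4 = -4
  Dana: 2 − 2 = 0
  Gus: 4 − 0 = 4
  Hira: 1 − 3 = -2
Gus has the best Copeland score.

Gus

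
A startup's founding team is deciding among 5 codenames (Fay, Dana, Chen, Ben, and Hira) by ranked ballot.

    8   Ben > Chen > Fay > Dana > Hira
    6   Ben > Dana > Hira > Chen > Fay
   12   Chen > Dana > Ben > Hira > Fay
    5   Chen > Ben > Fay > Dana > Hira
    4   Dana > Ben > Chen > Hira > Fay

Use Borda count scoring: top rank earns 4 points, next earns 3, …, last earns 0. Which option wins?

Ben

Borda scores:
  Fay: 8·2 + 6·0 + 12·0 + 5·2 + 4·0 = 26
  Dana: 8·1 + 6·3 + 12·3 + 5·1 + 4·4 = 83
  Chen: 8·3 + 6·1 + 12·4 + 5·4 + 4·2 = 106
  Ben: 8·4 + 6·4 + 12·2 + 5·3 + 4·3 = 107
  Hira: 8·0 + 6·2 + 12·1 + 5·0 + 4·1 = 28
Ben has the highest total.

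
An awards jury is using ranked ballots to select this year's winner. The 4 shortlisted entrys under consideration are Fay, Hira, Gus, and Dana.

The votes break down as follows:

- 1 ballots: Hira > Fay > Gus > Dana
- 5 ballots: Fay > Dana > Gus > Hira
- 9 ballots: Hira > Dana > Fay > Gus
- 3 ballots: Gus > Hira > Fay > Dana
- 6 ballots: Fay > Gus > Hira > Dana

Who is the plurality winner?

First-place vote totals:
  Fay: 11
  Hira: 10
  Gus: 3
  Dana: 0
Fay has the most first-place votes.

Fay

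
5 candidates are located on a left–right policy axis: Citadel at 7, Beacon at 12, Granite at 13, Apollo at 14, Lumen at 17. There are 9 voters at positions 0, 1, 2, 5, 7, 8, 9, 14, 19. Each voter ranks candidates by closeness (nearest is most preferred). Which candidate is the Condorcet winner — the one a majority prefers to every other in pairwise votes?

With single-peaked preferences on a line, the Condorcet winner is the candidate closest to the median voter.
The median voter (position 7) is closest to Citadel at 7.
Check: Citadel vs Apollo — voters closer to Citadel: 7 of 9.

Citadel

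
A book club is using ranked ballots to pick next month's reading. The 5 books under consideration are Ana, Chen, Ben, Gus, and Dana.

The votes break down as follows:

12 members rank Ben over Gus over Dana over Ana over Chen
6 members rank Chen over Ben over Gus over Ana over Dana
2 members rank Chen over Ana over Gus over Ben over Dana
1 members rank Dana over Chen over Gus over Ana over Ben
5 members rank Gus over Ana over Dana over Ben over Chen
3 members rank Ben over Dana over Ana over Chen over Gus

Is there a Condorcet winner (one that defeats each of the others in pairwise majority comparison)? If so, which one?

Head-to-head results (29 voters total):
Ana vs Chen: Ana wins 20–9.
Ana vs Ben: Ben wins 21–8.
Ana vs Gus: Gus wins 24–5.
Ana vs Dana: Dana wins 16–13.
Chen vs Ben: Ben wins 20–9.
Chen vs Gus: Gus wins 17–12.
Chen vs Dana: Dana wins 21–8.
Ben vs Gus: Ben wins 21–8.
Ben vs Dana: Ben wins 23–6.
Gus vs Dana: Gus wins 25–4.
Ben beats each rival — Ana (21–8), Chen (20–9), Gus (21–8), Dana (23–6) — so Ben is the Condorcet winner.

Ben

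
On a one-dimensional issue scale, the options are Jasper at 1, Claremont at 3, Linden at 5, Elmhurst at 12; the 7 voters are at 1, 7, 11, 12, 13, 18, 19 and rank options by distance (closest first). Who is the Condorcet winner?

Elmhurst

With single-peaked preferences on a line, the Condorcet winner is the candidate closest to the median voter.
The median voter (position 12) is closest to Elmhurst at 12.
Check: Elmhurst vs Linden — voters closer to Elmhurst: 5 of 7.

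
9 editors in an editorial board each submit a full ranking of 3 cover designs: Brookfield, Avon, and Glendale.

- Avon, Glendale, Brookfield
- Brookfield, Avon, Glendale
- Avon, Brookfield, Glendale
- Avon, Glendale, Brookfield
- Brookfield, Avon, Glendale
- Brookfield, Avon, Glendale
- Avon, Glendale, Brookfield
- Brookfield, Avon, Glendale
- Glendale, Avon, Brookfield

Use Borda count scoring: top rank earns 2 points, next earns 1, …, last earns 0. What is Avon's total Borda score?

Borda scores:
  Brookfield: 0 + 2 + 1 + 0 + 2 + 2 + 0 + 2 + 0 = 9
  Avon: 2 + 1 + 2 + 2 + 1 + 1 + 2 + 1 + 1 = 13
  Glendale: 1 + 0 + 0 + 1 + 0 + 0 + 1 + 0 + 2 = 5

13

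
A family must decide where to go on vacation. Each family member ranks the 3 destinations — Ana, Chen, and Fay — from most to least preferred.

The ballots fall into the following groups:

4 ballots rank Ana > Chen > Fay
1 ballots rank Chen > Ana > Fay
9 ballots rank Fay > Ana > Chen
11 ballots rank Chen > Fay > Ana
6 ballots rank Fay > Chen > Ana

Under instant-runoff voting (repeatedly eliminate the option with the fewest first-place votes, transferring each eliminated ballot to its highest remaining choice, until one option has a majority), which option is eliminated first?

Round 1: Fay 15, Chen 12, Ana 4. Ana has the fewest and is eliminated.
Round 2: Chen 16, Fay 15. Chen has a majority.

Ana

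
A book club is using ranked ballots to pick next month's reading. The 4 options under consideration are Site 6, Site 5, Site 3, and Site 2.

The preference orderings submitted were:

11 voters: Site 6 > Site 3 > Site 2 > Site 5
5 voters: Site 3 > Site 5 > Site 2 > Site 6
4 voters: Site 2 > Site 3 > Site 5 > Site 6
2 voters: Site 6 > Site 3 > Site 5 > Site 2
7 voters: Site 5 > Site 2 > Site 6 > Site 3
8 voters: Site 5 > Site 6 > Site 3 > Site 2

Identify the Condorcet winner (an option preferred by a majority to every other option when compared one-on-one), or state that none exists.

There is no Condorcet winner

Head-to-head results (37 voters total):
Site 6 vs Site 5: Site 5 wins 24–13.
Site 6 vs Site 3: Site 6 wins 28–9.
Site 6 vs Site 2: Site 6 wins 21–16.
Site 5 vs Site 3: Site 3 wins 22–15.
Site 5 vs Site 2: Site 5 wins 22–15.
Site 3 vs Site 2: Site 3 wins 26–11.
No candidate beats all others: Site 6 beats Site 3 beats Site 5 beats Site 6, a majority cycle.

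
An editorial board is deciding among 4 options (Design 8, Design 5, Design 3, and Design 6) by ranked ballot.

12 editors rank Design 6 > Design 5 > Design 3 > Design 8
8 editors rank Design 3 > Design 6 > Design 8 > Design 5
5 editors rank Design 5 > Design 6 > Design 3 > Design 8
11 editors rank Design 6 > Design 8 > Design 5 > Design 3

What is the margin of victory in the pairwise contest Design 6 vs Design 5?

Ballots ranking Design 6 above Design 5: 12+8+11 = 31.
Ballots ranking Design 5 above Design 6: 5.
Design 6 wins 31–5, a margin of 26.

26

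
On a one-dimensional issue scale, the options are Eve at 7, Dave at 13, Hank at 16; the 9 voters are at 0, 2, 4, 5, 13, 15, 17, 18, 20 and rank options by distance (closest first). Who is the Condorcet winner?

Dave

With single-peaked preferences on a line, the Condorcet winner is the candidate closest to the median voter.
The median voter (position 13) is closest to Dave at 13.
Check: Dave vs Eve — voters closer to Dave: 5 of 9.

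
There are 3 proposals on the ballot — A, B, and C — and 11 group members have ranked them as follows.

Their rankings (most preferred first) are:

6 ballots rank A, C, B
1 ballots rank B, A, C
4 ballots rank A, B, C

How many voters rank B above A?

1

Ballots ranking B above A: 1.
Ballots ranking A above B: 6+4 = 10.
So 1 of 11 voters prefer B to A.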